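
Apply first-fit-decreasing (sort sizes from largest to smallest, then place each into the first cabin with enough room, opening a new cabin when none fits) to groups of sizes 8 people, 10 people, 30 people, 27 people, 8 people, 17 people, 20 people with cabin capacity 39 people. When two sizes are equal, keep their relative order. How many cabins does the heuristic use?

4

Sorted descending: 30, 27, 20, 17, 10, 8, 8.
  30 → cabin 1 (new)  [load 30/39]
  27 → cabin 2 (new)  [load 27/39]
  20 → cabin 3 (new)  [load 20/39]
  17 → cabin 3  [load 37/39]
  10 → cabin 2  [load 37/39]
  8 → cabin 1  [load 38/39]
  8 → cabin 4 (new)  [load 8/39]
4 cabins opened.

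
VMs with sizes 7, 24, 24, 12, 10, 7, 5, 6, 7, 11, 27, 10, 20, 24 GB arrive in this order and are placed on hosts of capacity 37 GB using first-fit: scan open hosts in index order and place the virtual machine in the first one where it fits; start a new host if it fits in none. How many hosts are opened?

  7 → host 1 (new)  [load 7/37]
  24 → host 1  [load 31/37]
  24 → host 2 (new)  [load 24/37]
  12 → host 2  [load 36/37]
  10 → host 3 (new)  [load 10/37]
  7 → host 3  [load 17/37]
  5 → host 1  [load 36/37]
  6 → host 3  [load 23/37]
  7 → host 3  [load 30/37]
  11 → host 4 (new)  [load 11/37]
  27 → host 5 (new)  [load 27/37]
  10 → host 4  [load 21/37]
  20 → host 6 (new)  [load 20/37]
  24 → host 7 (new)  [load 24/37]
7 hosts opened.

7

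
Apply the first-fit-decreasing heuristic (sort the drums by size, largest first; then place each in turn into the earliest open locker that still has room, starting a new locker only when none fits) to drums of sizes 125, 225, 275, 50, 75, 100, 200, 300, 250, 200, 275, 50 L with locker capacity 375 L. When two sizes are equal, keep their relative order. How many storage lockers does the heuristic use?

7

Sorted descending: 300, 275, 275, 250, 225, 200, 200, 125, 100, 75, 50, 50.
  300 → locker 1 (new)  [load 300/375]
  275 → locker 2 (new)  [load 275/375]
  275 → locker 3 (new)  [load 275/375]
  250 → locker 4 (new)  [load 250/375]
  225 → locker 5 (new)  [load 225/375]
  200 → locker 6 (new)  [load 200/375]
  200 → locker 7 (new)  [load 200/375]
  125 → locker 4  [load 375/375]
  100 → locker 2  [load 375/375]
  75 → locker 1  [load 375/375]
  50 → locker 3  [load 325/375]
  50 → locker 3  [load 375/375]
7 storage lockers opened.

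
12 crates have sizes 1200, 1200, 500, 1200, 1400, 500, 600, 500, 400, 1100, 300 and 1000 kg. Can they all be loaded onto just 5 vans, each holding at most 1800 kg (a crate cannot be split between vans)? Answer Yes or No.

Total = 9900 kg; ⌈9900/1800⌉ = 6.
At least 6 vans are required, but only 5 are allowed.

No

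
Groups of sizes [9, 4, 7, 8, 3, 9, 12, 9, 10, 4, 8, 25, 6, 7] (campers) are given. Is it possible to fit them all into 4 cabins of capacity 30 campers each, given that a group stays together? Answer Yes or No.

Total = 121 campers; ⌈121/30⌉ = 5.
At least 5 cabins are required, but only 4 are allowed.

No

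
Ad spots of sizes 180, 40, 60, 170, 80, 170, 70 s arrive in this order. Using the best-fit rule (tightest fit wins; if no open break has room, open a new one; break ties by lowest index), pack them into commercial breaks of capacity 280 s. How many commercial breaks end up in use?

3

  180 → break 1 (new)  [load 180/280]
  40 → break 1  [load 220/280]
  60 → break 1  [load 280/280]
  170 → break 2 (new)  [load 170/280]
  80 → break 2  [load 250/280]
  170 → break 3 (new)  [load 170/280]
  70 → break 3  [load 240/280]
3 commercial breaks opened.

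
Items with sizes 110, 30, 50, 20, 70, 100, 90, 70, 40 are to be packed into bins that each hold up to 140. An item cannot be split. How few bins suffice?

Total = 110 + 100 + 90 + 70 + 70 + 50 + 40 + 30 + 20 = 580.
Lower bound: ⌈580/140⌉ = 5 bins.
A packing using 5 bins:
  bin 1: 110 + 30 = 140
  bin 2: 100 + 40 = 140
  bin 3: 90 + 50 = 140
  bin 4: 70 + 70 = 140
  bin 5: 20 = 20
This matches the lower bound, so 5 is optimal.

5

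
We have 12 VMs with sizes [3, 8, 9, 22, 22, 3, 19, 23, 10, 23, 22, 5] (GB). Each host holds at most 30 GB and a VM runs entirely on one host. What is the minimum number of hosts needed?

Total = 23 + 23 + 22 + 22 + 22 + 19 + 10 + 9 + 8 + 5 + 3 + 3 = 169 GB.
Lower bound: ⌈169/30⌉ = 6 hosts.
A packing using 7 hosts:
  host 1: 23 + 5 = 28
  host 2: 23 + 3 + 3 = 29
  host 3: 22 + 8 = 30
  host 4: 22 = 22
  host 5: 22 = 22
  host 6: 19 + 10 = 29
  host 7: 9 = 9
No arrangement into 6 hosts stays within capacity, so 7 is optimal.

7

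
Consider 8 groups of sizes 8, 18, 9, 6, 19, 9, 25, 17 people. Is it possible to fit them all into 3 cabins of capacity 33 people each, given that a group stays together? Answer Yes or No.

No

Total = 111 people; ⌈111/33⌉ = 4.
At least 4 cabins are required, but only 3 are allowed.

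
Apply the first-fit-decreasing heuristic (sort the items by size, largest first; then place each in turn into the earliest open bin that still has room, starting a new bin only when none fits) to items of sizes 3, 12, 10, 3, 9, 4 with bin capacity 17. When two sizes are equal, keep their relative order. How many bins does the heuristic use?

3

Sorted descending: 12, 10, 9, 4, 3, 3.
  12 → bin 1 (new)  [load 12/17]
  10 → bin 2 (new)  [load 10/17]
  9 → bin 3 (new)  [load 9/17]
  4 → bin 1  [load 16/17]
  3 → bin 2  [load 13/17]
  3 → bin 2  [load 16/17]
3 bins opened.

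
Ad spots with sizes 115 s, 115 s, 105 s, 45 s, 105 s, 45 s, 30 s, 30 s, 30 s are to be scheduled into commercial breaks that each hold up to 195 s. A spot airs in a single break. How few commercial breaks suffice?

4

Total = 115 + 115 + 105 + 105 + 45 + 45 + 30 + 30 + 30 = 620 s.
Lower bound: ⌈620/195⌉ = 4 commercial breaks.
A packing using 4 commercial breaks:
  break 1: 115 + 45 + 30 = 190
  break 2: 115 + 45 + 30 = 190
  break 3: 105 + 30 = 135
  break 4: 105 = 105
This matches the lower bound, so 4 is optimal.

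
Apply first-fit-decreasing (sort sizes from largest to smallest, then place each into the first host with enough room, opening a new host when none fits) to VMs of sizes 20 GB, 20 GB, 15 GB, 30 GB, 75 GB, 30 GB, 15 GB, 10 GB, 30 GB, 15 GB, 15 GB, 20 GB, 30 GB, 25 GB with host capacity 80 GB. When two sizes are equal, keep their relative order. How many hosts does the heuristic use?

Sorted descending: 75, 30, 30, 30, 30, 25, 20, 20, 20, 15, 15, 15, 15, 10.
  75 → host 1 (new)  [load 75/80]
  30 → host 2 (new)  [load 30/80]
  30 → host 2  [load 60/80]
  30 → host 3 (new)  [load 30/80]
  30 → host 3  [load 60/80]
  25 → host 4 (new)  [load 25/80]
  20 → host 2  [load 80/80]
  20 → host 3  [load 80/80]
  20 → host 4  [load 45/80]
  15 → host 4  [load 60/80]
  15 → host 4  [load 75/80]
  15 → host 5 (new)  [load 15/80]
  15 → host 5  [load 30/80]
  10 → host 5  [load 40/80]
5 hosts opened.

5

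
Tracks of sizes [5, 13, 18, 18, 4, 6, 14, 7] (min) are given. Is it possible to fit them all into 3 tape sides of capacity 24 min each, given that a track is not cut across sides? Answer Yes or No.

No

Total = 85 min; ⌈85/24⌉ = 4.
At least 4 tape sides are required, but only 3 are allowed.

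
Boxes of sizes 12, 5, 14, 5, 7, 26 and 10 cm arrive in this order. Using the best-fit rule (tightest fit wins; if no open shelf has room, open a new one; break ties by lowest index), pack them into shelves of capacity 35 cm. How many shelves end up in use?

3

  12 → shelf 1 (new)  [load 12/35]
  5 → shelf 1  [load 17/35]
  14 → shelf 1  [load 31/35]
  5 → shelf 2 (new)  [load 5/35]
  7 → shelf 2  [load 12/35]
  26 → shelf 3 (new)  [load 26/35]
  10 → shelf 2  [load 22/35]
3 shelves opened.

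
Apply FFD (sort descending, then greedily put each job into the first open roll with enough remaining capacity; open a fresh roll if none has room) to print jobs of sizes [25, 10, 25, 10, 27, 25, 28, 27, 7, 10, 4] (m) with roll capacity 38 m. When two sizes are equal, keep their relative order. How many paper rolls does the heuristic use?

Sorted descending: 28, 27, 27, 25, 25, 25, 10, 10, 10, 7, 4.
  28 → roll 1 (new)  [load 28/38]
  27 → roll 2 (new)  [load 27/38]
  27 → roll 3 (new)  [load 27/38]
  25 → roll 4 (new)  [load 25/38]
  25 → roll 5 (new)  [load 25/38]
  25 → roll 6 (new)  [load 25/38]
  10 → roll 1  [load 38/38]
  10 → roll 2  [load 37/38]
  10 → roll 3  [load 37/38]
  7 → roll 4  [load 32/38]
  4 → roll 4  [load 36/38]
6 paper rolls opened.

6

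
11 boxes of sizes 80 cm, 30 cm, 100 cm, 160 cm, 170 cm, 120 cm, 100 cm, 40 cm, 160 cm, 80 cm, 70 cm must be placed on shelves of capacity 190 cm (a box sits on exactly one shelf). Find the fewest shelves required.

Total = 170 + 160 + 160 + 120 + 100 + 100 + 80 + 80 + 70 + 40 + 30 = 1110 cm.
Lower bound: ⌈1110/190⌉ = 6 shelves.
A packing using 7 shelves:
  shelf 1: 170 = 170
  shelf 2: 160 + 30 = 190
  shelf 3: 160 = 160
  shelf 4: 120 + 70 = 190
  shelf 5: 100 + 80 = 180
  shelf 6: 100 + 80 = 180
  shelf 7: 40 = 40
No arrangement into 6 shelves stays within capacity, so 7 is optimal.

7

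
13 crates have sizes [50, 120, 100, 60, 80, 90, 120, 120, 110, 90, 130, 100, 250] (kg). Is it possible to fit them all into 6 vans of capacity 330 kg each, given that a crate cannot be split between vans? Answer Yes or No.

A valid assignment using 5 vans:
  van 1: 250 + 80 = 330
  van 2: 130 + 120 + 60 = 310
  van 3: 120 + 120 + 90 = 330
  van 4: 110 + 100 + 100 = 310
  van 5: 90 + 50 = 140
That uses only 5 ≤ 6, so 6 vans are enough.

Yes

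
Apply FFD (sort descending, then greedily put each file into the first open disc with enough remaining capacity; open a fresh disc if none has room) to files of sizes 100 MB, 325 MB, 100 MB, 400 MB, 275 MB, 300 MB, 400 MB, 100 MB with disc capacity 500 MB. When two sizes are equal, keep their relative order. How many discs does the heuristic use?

5

Sorted descending: 400, 400, 325, 300, 275, 100, 100, 100.
  400 → disc 1 (new)  [load 400/500]
  400 → disc 2 (new)  [load 400/500]
  325 → disc 3 (new)  [load 325/500]
  300 → disc 4 (new)  [load 300/500]
  275 → disc 5 (new)  [load 275/500]
  100 → disc 1  [load 500/500]
  100 → disc 2  [load 500/500]
  100 → disc 3  [load 425/500]
5 discs opened.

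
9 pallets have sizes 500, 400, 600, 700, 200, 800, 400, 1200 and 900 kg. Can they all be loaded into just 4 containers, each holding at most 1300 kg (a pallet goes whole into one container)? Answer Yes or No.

Total = 5700 kg; ⌈5700/1300⌉ = 5.
At least 5 containers are required, but only 4 are allowed.

No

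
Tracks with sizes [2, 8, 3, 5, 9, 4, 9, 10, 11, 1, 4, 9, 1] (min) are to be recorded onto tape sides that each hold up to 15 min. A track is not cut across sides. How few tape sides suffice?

6

Total = 11 + 10 + 9 + 9 + 9 + 8 + 5 + 4 + 4 + 3 + 2 + 1 + 1 = 76 min.
Lower bound: ⌈76/15⌉ = 6 tape sides.
A packing using 6 tape sides:
  side 1: 11 + 4 = 15
  side 2: 10 + 5 = 15
  side 3: 9 + 4 + 2 = 15
  side 4: 9 + 3 + 1 + 1 = 14
  side 5: 9 = 9
  side 6: 8 = 8
This matches the lower bound, so 6 is optimal.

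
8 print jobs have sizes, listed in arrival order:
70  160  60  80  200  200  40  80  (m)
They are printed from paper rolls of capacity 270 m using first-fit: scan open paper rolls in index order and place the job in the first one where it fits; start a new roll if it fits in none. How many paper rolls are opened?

  70 → roll 1 (new)  [load 70/270]
  160 → roll 1  [load 230/270]
  60 → roll 2 (new)  [load 60/270]
  80 → roll 2  [load 140/270]
  200 → roll 3 (new)  [load 200/270]
  200 → roll 4 (new)  [load 200/270]
  40 → roll 1  [load 270/270]
  80 → roll 2  [load 220/270]
4 paper rolls opened.

4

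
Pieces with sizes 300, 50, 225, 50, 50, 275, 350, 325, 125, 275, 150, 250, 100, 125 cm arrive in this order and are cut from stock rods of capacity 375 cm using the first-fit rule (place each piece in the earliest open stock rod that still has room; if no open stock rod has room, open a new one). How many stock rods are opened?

  300 → stock rod 1 (new)  [load 300/375]
  50 → stock rod 1  [load 350/375]
  225 → stock rod 2 (new)  [load 225/375]
  50 → stock rod 2  [load 275/375]
  50 → stock rod 2  [load 325/375]
  275 → stock rod 3 (new)  [load 275/375]
  350 → stock rod 4 (new)  [load 350/375]
  325 → stock rod 5 (new)  [load 325/375]
  125 → stock rod 6 (new)  [load 125/375]
  275 → stock rod 7 (new)  [load 275/375]
  150 → stock rod 6  [load 275/375]
  250 → stock rod 8 (new)  [load 250/375]
  100 → stock rod 3  [load 375/375]
  125 → stock rod 8  [load 375/375]
8 stock rods opened.

8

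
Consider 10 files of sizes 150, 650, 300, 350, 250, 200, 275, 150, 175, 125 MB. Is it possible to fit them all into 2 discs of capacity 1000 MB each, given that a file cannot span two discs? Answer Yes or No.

Total = 2625 MB; ⌈2625/1000⌉ = 3.
At least 3 discs are required, but only 2 are allowed.

No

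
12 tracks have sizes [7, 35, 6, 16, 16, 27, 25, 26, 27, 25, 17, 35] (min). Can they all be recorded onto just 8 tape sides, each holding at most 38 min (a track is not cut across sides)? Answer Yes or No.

No

Total = 262 min; ⌈262/38⌉ = 7.
The bound of 7 does not rule out 8, but exhaustive search shows no assignment into 8 tape sides of capacity 38 min exists — the minimum is 9.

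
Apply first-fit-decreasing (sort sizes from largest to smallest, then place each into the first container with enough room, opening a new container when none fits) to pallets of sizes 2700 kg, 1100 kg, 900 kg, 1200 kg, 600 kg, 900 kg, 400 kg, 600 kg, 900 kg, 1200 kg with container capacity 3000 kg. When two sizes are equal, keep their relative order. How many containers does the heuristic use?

4

Sorted descending: 2700, 1200, 1200, 1100, 900, 900, 900, 600, 600, 400.
  2700 → container 1 (new)  [load 2700/3000]
  1200 → container 2 (new)  [load 1200/3000]
  1200 → container 2  [load 2400/3000]
  1100 → container 3 (new)  [load 1100/3000]
  900 → container 3  [load 2000/3000]
  900 → container 3  [load 2900/3000]
  900 → container 4 (new)  [load 900/3000]
  600 → container 2  [load 3000/3000]
  600 → container 4  [load 1500/3000]
  400 → container 4  [load 1900/3000]
4 containers opened.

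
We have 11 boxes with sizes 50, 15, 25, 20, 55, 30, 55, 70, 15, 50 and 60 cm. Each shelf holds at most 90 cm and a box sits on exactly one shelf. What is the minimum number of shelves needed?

Total = 70 + 60 + 55 + 55 + 50 + 50 + 30 + 25 + 20 + 15 + 15 = 445 cm.
Lower bound: ⌈445/90⌉ = 5 shelves.
Also, 6 boxes each exceed 45 cm, and no two of those can share a shelf, so at least 6 shelves are needed.
A packing using 6 shelves:
  shelf 1: 70 + 20 = 90
  shelf 2: 60 + 30 = 90
  shelf 3: 55 + 25 = 80
  shelf 4: 55 + 15 + 15 = 85
  shelf 5: 50 = 50
  shelf 6: 50 = 50
This matches the lower bound, so 6 is optimal.

6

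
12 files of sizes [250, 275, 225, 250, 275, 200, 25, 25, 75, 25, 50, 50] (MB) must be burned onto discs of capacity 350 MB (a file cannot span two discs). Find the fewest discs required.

6

Total = 275 + 275 + 250 + 250 + 225 + 200 + 75 + 50 + 50 + 25 + 25 + 25 = 1725 MB.
Lower bound: ⌈1725/350⌉ = 5 discs.
Also, 6 files each exceed 175 MB, and no two of those can share a disc, so at least 6 discs are needed.
A packing using 6 discs:
  disc 1: 275 + 75 = 350
  disc 2: 275 + 50 + 25 = 350
  disc 3: 250 + 50 + 25 + 25 = 350
  disc 4: 250 = 250
  disc 5: 225 = 225
  disc 6: 200 = 200
This matches the lower bound, so 6 is optimal.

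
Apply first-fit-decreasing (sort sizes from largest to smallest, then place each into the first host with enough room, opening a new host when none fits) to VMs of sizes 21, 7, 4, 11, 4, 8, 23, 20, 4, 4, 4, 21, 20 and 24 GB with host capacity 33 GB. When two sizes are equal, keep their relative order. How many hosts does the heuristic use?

Sorted descending: 24, 23, 21, 21, 20, 20, 11, 8, 7, 4, 4, 4, 4, 4.
  24 → host 1 (new)  [load 24/33]
  23 → host 2 (new)  [load 23/33]
  21 → host 3 (new)  [load 21/33]
  21 → host 4 (new)  [load 21/33]
  20 → host 5 (new)  [load 20/33]
  20 → host 6 (new)  [load 20/33]
  11 → host 3  [load 32/33]
  8 → host 1  [load 32/33]
  7 → host 2  [load 30/33]
  4 → host 4  [load 25/33]
  4 → host 4  [load 29/33]
  4 → host 4  [load 33/33]
  4 → host 5  [load 24/33]
  4 → host 5  [load 28/33]
6 hosts opened.

6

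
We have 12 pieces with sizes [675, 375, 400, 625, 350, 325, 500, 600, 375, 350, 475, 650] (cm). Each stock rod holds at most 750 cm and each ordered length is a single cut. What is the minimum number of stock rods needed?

9

Total = 675 + 650 + 625 + 600 + 500 + 475 + 400 + 375 + 375 + 350 + 350 + 325 = 5700 cm.
Lower bound: ⌈5700/750⌉ = 8 stock rods.
A packing using 9 stock rods:
  stock rod 1: 675 = 675
  stock rod 2: 650 = 650
  stock rod 3: 625 = 625
  stock rod 4: 600 = 600
  stock rod 5: 500 = 500
  stock rod 6: 475 = 475
  stock rod 7: 400 + 350 = 750
  stock rod 8: 375 + 375 = 750
  stock rod 9: 350 + 325 = 675
No arrangement into 8 stock rods stays within capacity, so 9 is optimal.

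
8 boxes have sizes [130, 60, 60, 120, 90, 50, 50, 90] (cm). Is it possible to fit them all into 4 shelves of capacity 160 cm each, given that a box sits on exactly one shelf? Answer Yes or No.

Total = 650 cm; ⌈650/160⌉ = 5.
At least 5 shelves are required, but only 4 are allowed.

No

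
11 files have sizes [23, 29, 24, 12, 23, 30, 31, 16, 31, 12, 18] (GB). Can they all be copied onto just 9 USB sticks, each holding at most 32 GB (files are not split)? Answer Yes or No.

Yes

A valid assignment using 9 USB sticks:
  USB stick 1: 31 = 31
  USB stick 2: 31 = 31
  USB stick 3: 30 = 30
  USB stick 4: 29 = 29
  USB stick 5: 24 = 24
  USB stick 6: 23 = 23
  USB stick 7: 23 = 23
  USB stick 8: 18 + 12 = 30
  USB stick 9: 16 + 12 = 28
Every load is within 32 GB, so 9 USB sticks suffice.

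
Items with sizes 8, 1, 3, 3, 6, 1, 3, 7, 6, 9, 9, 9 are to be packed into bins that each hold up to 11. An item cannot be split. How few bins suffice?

7

Total = 9 + 9 + 9 + 8 + 7 + 6 + 6 + 3 + 3 + 3 + 1 + 1 = 65.
Lower bound: ⌈65/11⌉ = 6 bins.
Also, 7 items each exceed 11/2, and no two of those can share a bin, so at least 7 bins are needed.
A packing using 7 bins:
  bin 1: 9 + 1 + 1 = 11
  bin 2: 9 = 9
  bin 3: 9 = 9
  bin 4: 8 + 3 = 11
  bin 5: 7 + 3 = 10
  bin 6: 6 + 3 = 9
  bin 7: 6 = 6
This matches the lower bound, so 7 is optimal.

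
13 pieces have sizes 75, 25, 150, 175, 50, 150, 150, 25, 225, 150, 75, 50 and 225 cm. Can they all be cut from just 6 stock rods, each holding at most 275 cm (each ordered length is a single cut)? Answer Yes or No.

No

Total = 1525 cm; ⌈1525/275⌉ = 6.
7 pieces each exceed half the capacity and cannot share a stock rod, forcing at least 7 stock rods.
At least 7 stock rods are required, but only 6 are allowed.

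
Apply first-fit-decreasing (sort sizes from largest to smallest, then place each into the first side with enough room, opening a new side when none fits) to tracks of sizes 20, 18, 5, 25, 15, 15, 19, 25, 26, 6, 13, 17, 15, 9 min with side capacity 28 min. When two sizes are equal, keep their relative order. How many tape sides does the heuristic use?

Sorted descending: 26, 25, 25, 20, 19, 18, 17, 15, 15, 15, 13, 9, 6, 5.
  26 → side 1 (new)  [load 26/28]
  25 → side 2 (new)  [load 25/28]
  25 → side 3 (new)  [load 25/28]
  20 → side 4 (new)  [load 20/28]
  19 → side 5 (new)  [load 19/28]
  18 → side 6 (new)  [load 18/28]
  17 → side 7 (new)  [load 17/28]
  15 → side 8 (new)  [load 15/28]
  15 → side 9 (new)  [load 15/28]
  15 → side 10 (new)  [load 15/28]
  13 → side 8  [load 28/28]
  9 → side 5  [load 28/28]
  6 → side 4  [load 26/28]
  5 → side 6  [load 23/28]
10 tape sides opened.

10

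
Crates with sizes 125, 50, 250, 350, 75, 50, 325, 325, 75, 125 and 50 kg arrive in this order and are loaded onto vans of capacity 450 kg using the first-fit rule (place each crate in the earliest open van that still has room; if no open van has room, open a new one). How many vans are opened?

5

  125 → van 1 (new)  [load 125/450]
  50 → van 1  [load 175/450]
  250 → van 1  [load 425/450]
  350 → van 2 (new)  [load 350/450]
  75 → van 2  [load 425/450]
  50 → van 3 (new)  [load 50/450]
  325 → van 3  [load 375/450]
  325 → van 4 (new)  [load 325/450]
  75 → van 3  [load 450/450]
  125 → van 4  [load 450/450]
  50 → van 5 (new)  [load 50/450]
5 vans opened.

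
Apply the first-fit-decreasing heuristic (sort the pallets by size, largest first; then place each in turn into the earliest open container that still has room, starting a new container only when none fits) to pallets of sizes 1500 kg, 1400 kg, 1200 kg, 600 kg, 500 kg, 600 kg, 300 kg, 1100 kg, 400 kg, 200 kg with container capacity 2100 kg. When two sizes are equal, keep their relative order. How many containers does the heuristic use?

4

Sorted descending: 1500, 1400, 1200, 1100, 600, 600, 500, 400, 300, 200.
  1500 → container 1 (new)  [load 1500/2100]
  1400 → container 2 (new)  [load 1400/2100]
  1200 → container 3 (new)  [load 1200/2100]
  1100 → container 4 (new)  [load 1100/2100]
  600 → container 1  [load 2100/2100]
  600 → container 2  [load 2000/2100]
  500 → container 3  [load 1700/2100]
  400 → container 3  [load 2100/2100]
  300 → container 4  [load 1400/2100]
  200 → container 4  [load 1600/2100]
4 containers opened.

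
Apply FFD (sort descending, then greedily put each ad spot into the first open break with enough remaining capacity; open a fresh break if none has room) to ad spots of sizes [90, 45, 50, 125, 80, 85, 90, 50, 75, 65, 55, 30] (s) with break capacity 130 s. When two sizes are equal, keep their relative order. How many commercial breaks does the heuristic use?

Sorted descending: 125, 90, 90, 85, 80, 75, 65, 55, 50, 50, 45, 30.
  125 → break 1 (new)  [load 125/130]
  90 → break 2 (new)  [load 90/130]
  90 → break 3 (new)  [load 90/130]
  85 → break 4 (new)  [load 85/130]
  80 → break 5 (new)  [load 80/130]
  75 → break 6 (new)  [load 75/130]
  65 → break 7 (new)  [load 65/130]
  55 → break 6  [load 130/130]
  50 → break 5  [load 130/130]
  50 → break 7  [load 115/130]
  45 → break 4  [load 130/130]
  30 → break 2  [load 120/130]
7 commercial breaks opened.

7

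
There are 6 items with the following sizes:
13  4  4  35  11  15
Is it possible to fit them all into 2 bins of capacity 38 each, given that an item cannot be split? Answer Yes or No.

Total = 82; ⌈82/38⌉ = 3.
At least 3 bins are required, but only 2 are allowed.

No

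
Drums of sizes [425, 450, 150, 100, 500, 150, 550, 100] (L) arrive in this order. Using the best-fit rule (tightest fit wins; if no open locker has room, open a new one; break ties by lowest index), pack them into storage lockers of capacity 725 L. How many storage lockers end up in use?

  425 → locker 1 (new)  [load 425/725]
  450 → locker 2 (new)  [load 450/725]
  150 → locker 2  [load 600/725]
  100 → locker 2  [load 700/725]
  500 → locker 3 (new)  [load 500/725]
  150 → locker 3  [load 650/725]
  550 → locker 4 (new)  [load 550/725]
  100 → locker 4  [load 650/725]
4 storage lockers opened.

4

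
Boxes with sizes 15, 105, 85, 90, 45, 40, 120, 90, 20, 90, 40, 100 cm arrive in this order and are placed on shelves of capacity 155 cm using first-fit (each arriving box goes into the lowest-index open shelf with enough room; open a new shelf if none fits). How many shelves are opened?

7

  15 → shelf 1 (new)  [load 15/155]
  105 → shelf 1  [load 120/155]
  85 → shelf 2 (new)  [load 85/155]
  90 → shelf 3 (new)  [load 90/155]
  45 → shelf 2  [load 130/155]
  40 → shelf 3  [load 130/155]
  120 → shelf 4 (new)  [load 120/155]
  90 → shelf 5 (new)  [load 90/155]
  20 → shelf 1  [load 140/155]
  90 → shelf 6 (new)  [load 90/155]
  40 → shelf 5  [load 130/155]
  100 → shelf 7 (new)  [load 100/155]
7 shelves opened.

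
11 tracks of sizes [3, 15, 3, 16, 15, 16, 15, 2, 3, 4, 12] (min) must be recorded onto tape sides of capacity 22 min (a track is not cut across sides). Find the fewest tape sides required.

6

Total = 16 + 16 + 15 + 15 + 15 + 12 + 4 + 3 + 3 + 3 + 2 = 104 min.
Lower bound: ⌈104/22⌉ = 5 tape sides.
Also, 6 tracks each exceed 11 min, and no two of those can share a side, so at least 6 tape sides are needed.
A packing using 6 tape sides:
  side 1: 16 + 4 + 2 = 22
  side 2: 16 + 3 + 3 = 22
  side 3: 15 + 3 = 18
  side 4: 15 = 15
  side 5: 15 = 15
  side 6: 12 = 12
This matches the lower bound, so 6 is optimal.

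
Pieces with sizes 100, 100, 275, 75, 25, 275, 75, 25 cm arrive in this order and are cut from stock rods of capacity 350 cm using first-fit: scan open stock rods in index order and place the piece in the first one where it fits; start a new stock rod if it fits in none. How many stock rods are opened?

3

  100 → stock rod 1 (new)  [load 100/350]
  100 → stock rod 1  [load 200/350]
  275 → stock rod 2 (new)  [load 275/350]
  75 → stock rod 1  [load 275/350]
  25 → stock rod 1  [load 300/350]
  275 → stock rod 3 (new)  [load 275/350]
  75 → stock rod 2  [load 350/350]
  25 → stock rod 1  [load 325/350]
3 stock rods opened.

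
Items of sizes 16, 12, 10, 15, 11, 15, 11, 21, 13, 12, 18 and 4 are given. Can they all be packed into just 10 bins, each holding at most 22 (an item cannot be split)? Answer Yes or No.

Yes

A valid assignment using 9 bins:
  bin 1: 21 = 21
  bin 2: 18 + 4 = 22
  bin 3: 16 = 16
  bin 4: 15 = 15
  bin 5: 15 = 15
  bin 6: 13 = 13
  bin 7: 12 + 10 = 22
  bin 8: 12 = 12
  bin 9: 11 + 11 = 22
That uses only 9 ≤ 10, so 10 bins are enough.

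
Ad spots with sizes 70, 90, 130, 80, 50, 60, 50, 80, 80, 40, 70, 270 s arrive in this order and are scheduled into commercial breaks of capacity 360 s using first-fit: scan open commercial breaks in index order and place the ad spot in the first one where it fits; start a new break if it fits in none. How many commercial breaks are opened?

  70 → break 1 (new)  [load 70/360]
  90 → break 1  [load 160/360]
  130 → break 1  [load 290/360]
  80 → break 2 (new)  [load 80/360]
  50 → break 1  [load 340/360]
  60 → break 2  [load 140/360]
  50 → break 2  [load 190/360]
  80 → break 2  [load 270/360]
  80 → break 2  [load 350/360]
  40 → break 3 (new)  [load 40/360]
  70 → break 3  [load 110/360]
  270 → break 4 (new)  [load 270/360]
4 commercial breaks opened.

4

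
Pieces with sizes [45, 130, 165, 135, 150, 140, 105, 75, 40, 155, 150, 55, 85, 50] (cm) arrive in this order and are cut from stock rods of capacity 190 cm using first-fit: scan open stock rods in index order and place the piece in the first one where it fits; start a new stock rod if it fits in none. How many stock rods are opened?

  45 → stock rod 1 (new)  [load 45/190]
  130 → stock rod 1  [load 175/190]
  165 → stock rod 2 (new)  [load 165/190]
  135 → stock rod 3 (new)  [load 135/190]
  150 → stock rod 4 (new)  [load 150/190]
  140 → stock rod 5 (new)  [load 140/190]
  105 → stock rod 6 (new)  [load 105/190]
  75 → stock rod 6  [load 180/190]
  40 → stock rod 3  [load 175/190]
  155 → stock rod 7 (new)  [load 155/190]
  150 → stock rod 8 (new)  [load 150/190]
  55 → stock rod 9 (new)  [load 55/190]
  85 → stock rod 9  [load 140/190]
  50 → stock rod 5  [load 190/190]
9 stock rods opened.

9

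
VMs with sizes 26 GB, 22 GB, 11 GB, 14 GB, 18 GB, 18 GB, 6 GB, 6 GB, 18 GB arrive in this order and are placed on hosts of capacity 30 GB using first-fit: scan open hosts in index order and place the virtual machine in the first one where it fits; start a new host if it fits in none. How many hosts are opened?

  26 → host 1 (new)  [load 26/30]
  22 → host 2 (new)  [load 22/30]
  11 → host 3 (new)  [load 11/30]
  14 → host 3  [load 25/30]
  18 → host 4 (new)  [load 18/30]
  18 → host 5 (new)  [load 18/30]
  6 → host 2  [load 28/30]
  6 → host 4  [load 24/30]
  18 → host 6 (new)  [load 18/30]
6 hosts opened.

6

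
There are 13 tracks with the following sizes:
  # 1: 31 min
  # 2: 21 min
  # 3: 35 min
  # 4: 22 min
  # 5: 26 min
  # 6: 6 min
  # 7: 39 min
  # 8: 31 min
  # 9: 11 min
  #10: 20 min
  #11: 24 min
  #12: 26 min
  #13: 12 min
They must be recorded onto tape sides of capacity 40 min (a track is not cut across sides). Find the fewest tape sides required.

Total = 39 + 35 + 31 + 31 + 26 + 26 + 24 + 22 + 21 + 20 + 12 + 11 + 6 = 304 min.
Lower bound: ⌈304/40⌉ = 8 tape sides.
Also, 9 tracks each exceed 20 min, and no two of those can share a side, so at least 9 tape sides are needed.
A packing using 10 tape sides:
  side 1: 39 = 39
  side 2: 35 = 35
  side 3: 31 + 6 = 37
  side 4: 31 = 31
  side 5: 26 + 12 = 38
  side 6: 26 + 11 = 37
  side 7: 24 = 24
  side 8: 22 = 22
  side 9: 21 = 21
  side 10: 20 = 20
No arrangement into 9 tape sides stays within capacity, so 10 is optimal.

10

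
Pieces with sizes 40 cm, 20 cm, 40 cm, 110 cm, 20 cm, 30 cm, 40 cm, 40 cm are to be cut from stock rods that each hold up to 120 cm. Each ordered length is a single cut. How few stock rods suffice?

Total = 110 + 40 + 40 + 40 + 40 + 30 + 20 + 20 = 340 cm.
Lower bound: ⌈340/120⌉ = 3 stock rods.
A packing using 3 stock rods:
  stock rod 1: 110 = 110
  stock rod 2: 40 + 40 + 40 = 120
  stock rod 3: 40 + 30 + 20 + 20 = 110
This matches the lower bound, so 3 is optimal.

3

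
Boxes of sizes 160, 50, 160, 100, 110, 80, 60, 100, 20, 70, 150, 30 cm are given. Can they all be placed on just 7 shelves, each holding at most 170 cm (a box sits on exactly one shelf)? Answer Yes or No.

A valid assignment using 7 shelves:
  shelf 1: 160 = 160
  shelf 2: 160 = 160
  shelf 3: 150 + 20 = 170
  shelf 4: 110 + 60 = 170
  shelf 5: 100 + 70 = 170
  shelf 6: 100 + 50 = 150
  shelf 7: 80 + 30 = 110
Every load is within 170 cm, so 7 shelves suffice.

Yes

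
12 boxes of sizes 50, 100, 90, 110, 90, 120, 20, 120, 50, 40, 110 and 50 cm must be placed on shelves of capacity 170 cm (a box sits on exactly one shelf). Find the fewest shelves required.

Total = 120 + 120 + 110 + 110 + 100 + 90 + 90 + 50 + 50 + 50 + 40 + 20 = 950 cm.
Lower bound: ⌈950/170⌉ = 6 shelves.
Also, 7 boxes each exceed 85 cm, and no two of those can share a shelf, so at least 7 shelves are needed.
A packing using 7 shelves:
  shelf 1: 120 + 50 = 170
  shelf 2: 120 + 50 = 170
  shelf 3: 110 + 50 = 160
  shelf 4: 110 + 40 + 20 = 170
  shelf 5: 100 = 100
  shelf 6: 90 = 90
  shelf 7: 90 = 90
This matches the lower bound, so 7 is optimal.

7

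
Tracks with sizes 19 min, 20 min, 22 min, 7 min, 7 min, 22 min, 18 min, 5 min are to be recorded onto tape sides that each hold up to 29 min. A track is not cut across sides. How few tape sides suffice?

5

Total = 22 + 22 + 20 + 19 + 18 + 7 + 7 + 5 = 120 min.
Lower bound: ⌈120/29⌉ = 5 tape sides.
A packing using 5 tape sides:
  side 1: 22 + 7 = 29
  side 2: 22 + 7 = 29
  side 3: 20 + 5 = 25
  side 4: 19 = 19
  side 5: 18 = 18
This matches the lower bound, so 5 is optimal.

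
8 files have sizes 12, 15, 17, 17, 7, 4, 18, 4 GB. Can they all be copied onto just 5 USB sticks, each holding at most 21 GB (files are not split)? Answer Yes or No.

A valid assignment using 5 USB sticks:
  USB stick 1: 18 = 18
  USB stick 2: 17 + 4 = 21
  USB stick 3: 17 + 4 = 21
  USB stick 4: 15 = 15
  USB stick 5: 12 + 7 = 19
Every load is within 21 GB, so 5 USB sticks suffice.

Yes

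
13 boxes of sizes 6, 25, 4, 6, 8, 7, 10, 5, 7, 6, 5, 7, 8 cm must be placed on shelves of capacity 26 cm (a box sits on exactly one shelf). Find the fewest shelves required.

5

Total = 25 + 10 + 8 + 8 + 7 + 7 + 7 + 6 + 6 + 6 + 5 + 5 + 4 = 104 cm.
Lower bound: ⌈104/26⌉ = 4 shelves.
A packing using 5 shelves:
  shelf 1: 25 = 25
  shelf 2: 10 + 8 + 8 = 26
  shelf 3: 7 + 7 + 7 + 5 = 26
  shelf 4: 6 + 6 + 6 + 5 = 23
  shelf 5: 4 = 4
No arrangement into 4 shelves stays within capacity, so 5 is optimal.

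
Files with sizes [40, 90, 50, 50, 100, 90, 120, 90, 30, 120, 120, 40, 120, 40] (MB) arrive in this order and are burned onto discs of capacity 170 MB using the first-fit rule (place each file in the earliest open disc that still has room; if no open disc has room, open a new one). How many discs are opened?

  40 → disc 1 (new)  [load 40/170]
  90 → disc 1  [load 130/170]
  50 → disc 2 (new)  [load 50/170]
  50 → disc 2  [load 100/170]
  100 → disc 3 (new)  [load 100/170]
  90 → disc 4 (new)  [load 90/170]
  120 → disc 5 (new)  [load 120/170]
  90 → disc 6 (new)  [load 90/170]
  30 → disc 1  [load 160/170]
  120 → disc 7 (new)  [load 120/170]
  120 → disc 8 (new)  [load 120/170]
  40 → disc 2  [load 140/170]
  120 → disc 9 (new)  [load 120/170]
  40 → disc 3  [load 140/170]
9 discs opened.

9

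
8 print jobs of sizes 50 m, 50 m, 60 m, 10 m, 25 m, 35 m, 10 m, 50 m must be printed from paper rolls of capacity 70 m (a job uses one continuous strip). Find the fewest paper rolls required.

5

Total = 60 + 50 + 50 + 50 + 35 + 25 + 10 + 10 = 290 m.
Lower bound: ⌈290/70⌉ = 5 paper rolls.
A packing using 5 paper rolls:
  roll 1: 60 + 10 = 70
  roll 2: 50 + 10 = 60
  roll 3: 50 = 50
  roll 4: 50 = 50
  roll 5: 35 + 25 = 60
This matches the lower bound, so 5 is optimal.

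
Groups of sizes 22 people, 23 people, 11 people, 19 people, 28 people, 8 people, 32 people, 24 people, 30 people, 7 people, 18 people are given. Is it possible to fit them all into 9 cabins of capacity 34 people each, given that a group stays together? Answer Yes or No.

A valid assignment using 8 cabins:
  cabin 1: 32 = 32
  cabin 2: 30 = 30
  cabin 3: 28 = 28
  cabin 4: 24 + 8 = 32
  cabin 5: 23 + 11 = 34
  cabin 6: 22 + 7 = 29
  cabin 7: 19 = 19
  cabin 8: 18 = 18
That uses only 8 ≤ 9, so 9 cabins are enough.

Yes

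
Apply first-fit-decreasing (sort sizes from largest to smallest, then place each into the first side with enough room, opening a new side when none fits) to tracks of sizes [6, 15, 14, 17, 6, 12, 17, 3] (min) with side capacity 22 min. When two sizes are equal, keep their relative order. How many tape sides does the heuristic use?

5

Sorted descending: 17, 17, 15, 14, 12, 6, 6, 3.
  17 → side 1 (new)  [load 17/22]
  17 → side 2 (new)  [load 17/22]
  15 → side 3 (new)  [load 15/22]
  14 → side 4 (new)  [load 14/22]
  12 → side 5 (new)  [load 12/22]
  6 → side 3  [load 21/22]
  6 → side 4  [load 20/22]
  3 → side 1  [load 20/22]
5 tape sides opened.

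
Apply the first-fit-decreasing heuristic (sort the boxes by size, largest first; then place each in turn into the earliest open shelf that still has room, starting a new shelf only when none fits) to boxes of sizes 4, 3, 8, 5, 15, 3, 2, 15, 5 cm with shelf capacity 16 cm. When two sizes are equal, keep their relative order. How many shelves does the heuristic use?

4

Sorted descending: 15, 15, 8, 5, 5, 4, 3, 3, 2.
  15 → shelf 1 (new)  [load 15/16]
  15 → shelf 2 (new)  [load 15/16]
  8 → shelf 3 (new)  [load 8/16]
  5 → shelf 3  [load 13/16]
  5 → shelf 4 (new)  [load 5/16]
  4 → shelf 4  [load 9/16]
  3 → shelf 3  [load 16/16]
  3 → shelf 4  [load 12/16]
  2 → shelf 4  [load 14/16]
4 shelves opened.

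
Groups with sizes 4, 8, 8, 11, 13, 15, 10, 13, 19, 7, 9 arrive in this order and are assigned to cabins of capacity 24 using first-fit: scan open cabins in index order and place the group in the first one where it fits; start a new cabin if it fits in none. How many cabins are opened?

  4 → cabin 1 (new)  [load 4/24]
  8 → cabin 1  [load 12/24]
  8 → cabin 1  [load 20/24]
  11 → cabin 2 (new)  [load 11/24]
  13 → cabin 2  [load 24/24]
  15 → cabin 3 (new)  [load 15/24]
  10 → cabin 4 (new)  [load 10/24]
  13 → cabin 4  [load 23/24]
  19 → cabin 5 (new)  [load 19/24]
  7 → cabin 3  [load 22/24]
  9 → cabin 6 (new)  [load 9/24]
6 cabins opened.

6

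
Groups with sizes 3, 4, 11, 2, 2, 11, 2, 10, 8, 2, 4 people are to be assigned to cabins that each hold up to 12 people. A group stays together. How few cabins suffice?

Total = 11 + 11 + 10 + 8 + 4 + 4 + 3 + 2 + 2 + 2 + 2 = 59 people.
Lower bound: ⌈59/12⌉ = 5 cabins.
A packing using 6 cabins:
  cabin 1: 11 = 11
  cabin 2: 11 = 11
  cabin 3: 10 + 2 = 12
  cabin 4: 8 + 4 = 12
  cabin 5: 4 + 3 + 2 + 2 = 11
  cabin 6: 2 = 2
No arrangement into 5 cabins stays within capacity, so 6 is optimal.

6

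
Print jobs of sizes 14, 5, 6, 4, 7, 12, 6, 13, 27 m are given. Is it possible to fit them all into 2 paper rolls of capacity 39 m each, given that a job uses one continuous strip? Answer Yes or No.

Total = 94 m; ⌈94/39⌉ = 3.
At least 3 paper rolls are required, but only 2 are allowed.

No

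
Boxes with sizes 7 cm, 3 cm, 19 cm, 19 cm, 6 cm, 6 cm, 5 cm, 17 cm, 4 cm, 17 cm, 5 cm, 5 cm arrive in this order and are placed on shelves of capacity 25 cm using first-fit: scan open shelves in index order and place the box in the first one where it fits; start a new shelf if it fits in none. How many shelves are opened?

  7 → shelf 1 (new)  [load 7/25]
  3 → shelf 1  [load 10/25]
  19 → shelf 2 (new)  [load 19/25]
  19 → shelf 3 (new)  [load 19/25]
  6 → shelf 1  [load 16/25]
  6 → shelf 1  [load 22/25]
  5 → shelf 2  [load 24/25]
  17 → shelf 4 (new)  [load 17/25]
  4 → shelf 3  [load 23/25]
  17 → shelf 5 (new)  [load 17/25]
  5 → shelf 4  [load 22/25]
  5 → shelf 5  [load 22/25]
5 shelves opened.

5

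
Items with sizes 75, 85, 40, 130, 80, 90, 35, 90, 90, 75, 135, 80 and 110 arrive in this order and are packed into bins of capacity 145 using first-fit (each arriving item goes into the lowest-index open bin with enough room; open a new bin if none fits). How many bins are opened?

11

  75 → bin 1 (new)  [load 75/145]
  85 → bin 2 (new)  [load 85/145]
  40 → bin 1  [load 115/145]
  130 → bin 3 (new)  [load 130/145]
  80 → bin 4 (new)  [load 80/145]
  90 → bin 5 (new)  [load 90/145]
  35 → bin 2  [load 120/145]
  90 → bin 6 (new)  [load 90/145]
  90 → bin 7 (new)  [load 90/145]
  75 → bin 8 (new)  [load 75/145]
  135 → bin 9 (new)  [load 135/145]
  80 → bin 10 (new)  [load 80/145]
  110 → bin 11 (new)  [load 110/145]
11 bins opened.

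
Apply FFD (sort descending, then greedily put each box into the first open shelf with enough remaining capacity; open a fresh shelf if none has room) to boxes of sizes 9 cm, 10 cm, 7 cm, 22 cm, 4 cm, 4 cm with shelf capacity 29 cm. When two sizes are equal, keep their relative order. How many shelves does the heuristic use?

2

Sorted descending: 22, 10, 9, 7, 4, 4.
  22 → shelf 1 (new)  [load 22/29]
  10 → shelf 2 (new)  [load 10/29]
  9 → shelf 2  [load 19/29]
  7 → shelf 1  [load 29/29]
  4 → shelf 2  [load 23/29]
  4 → shelf 2  [load 27/29]
2 shelves opened.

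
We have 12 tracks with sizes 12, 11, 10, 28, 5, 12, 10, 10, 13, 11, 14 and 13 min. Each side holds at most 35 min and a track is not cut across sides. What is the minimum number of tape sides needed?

Total = 28 + 14 + 13 + 13 + 12 + 12 + 11 + 11 + 10 + 10 + 10 + 5 = 149 min.
Lower bound: ⌈149/35⌉ = 5 tape sides.
A packing using 5 tape sides:
  side 1: 28 + 5 = 33
  side 2: 14 + 13 = 27
  side 3: 13 + 12 + 10 = 35
  side 4: 12 + 11 + 11 = 34
  side 5: 10 + 10 = 20
This matches the lower bound, so 5 is optimal.

5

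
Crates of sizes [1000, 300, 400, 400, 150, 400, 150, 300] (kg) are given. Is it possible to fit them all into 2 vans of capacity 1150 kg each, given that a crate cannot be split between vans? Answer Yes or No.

Total = 3100 kg; ⌈3100/1150⌉ = 3.
At least 3 vans are required, but only 2 are allowed.

No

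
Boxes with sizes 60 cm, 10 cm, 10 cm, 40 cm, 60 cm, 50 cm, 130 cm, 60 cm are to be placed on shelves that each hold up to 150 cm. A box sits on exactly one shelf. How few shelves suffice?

Total = 130 + 60 + 60 + 60 + 50 + 40 + 10 + 10 = 420 cm.
Lower bound: ⌈420/150⌉ = 3 shelves.
A packing using 3 shelves:
  shelf 1: 130 + 10 + 10 = 150
  shelf 2: 60 + 60 = 120
  shelf 3: 60 + 50 + 40 = 150
This matches the lower bound, so 3 is optimal.

3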